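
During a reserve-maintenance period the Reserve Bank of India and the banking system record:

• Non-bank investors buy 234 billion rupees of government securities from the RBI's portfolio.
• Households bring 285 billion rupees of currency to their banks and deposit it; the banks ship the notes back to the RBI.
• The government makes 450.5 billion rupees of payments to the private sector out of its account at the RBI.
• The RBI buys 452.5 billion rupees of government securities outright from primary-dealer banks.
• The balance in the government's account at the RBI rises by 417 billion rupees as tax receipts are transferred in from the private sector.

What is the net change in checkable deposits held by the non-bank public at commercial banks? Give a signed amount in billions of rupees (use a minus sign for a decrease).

Asset sale (to non-banks) 234 billion rupees: non-bank counterparties' bank balances fall → −234B.
Currency deposit 285 billion rupees: non-bank counterparties' bank balances rise → +285B.
Government spending 450.5 billion rupees: non-bank counterparties' bank balances rise → +450.5B.
OMO purchase (from banks) 452.5 billion rupees: the counterparty is a bank, so public deposits are unchanged → 0.
Government account inflow 417 billion rupees: non-bank counterparties' bank balances fall → −417B.
Net: −234 + 285 + 450.5 + 0 − 417 = +84.5 billion.

+84.5 billion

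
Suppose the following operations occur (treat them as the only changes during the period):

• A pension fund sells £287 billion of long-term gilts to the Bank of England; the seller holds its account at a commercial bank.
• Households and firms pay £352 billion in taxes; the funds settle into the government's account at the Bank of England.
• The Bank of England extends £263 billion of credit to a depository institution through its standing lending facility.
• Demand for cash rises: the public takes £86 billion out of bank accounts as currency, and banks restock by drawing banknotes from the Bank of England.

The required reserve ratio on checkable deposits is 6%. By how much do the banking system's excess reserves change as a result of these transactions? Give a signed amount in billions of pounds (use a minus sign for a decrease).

+£121.06 billion

Asset purchase (from non-banks) £287 billion: reserves +£287B, deposits +£287B.
Government account inflow £352 billion: reserves −£352B, deposits −£352B.
Discount-window loan £263 billion: reserves +£263B, deposits 0.
Currency withdrawal £86 billion: reserves −£86B, deposits −£86B.
Totals: Δreserves = +£112B, Δdeposits = −£151B.
Δrequired reserves = 6% × −£151B = −£9.06B.
Δexcess reserves = Δreserves − Δrequired = +£112B − (−£9.06B) = +£121.06 billion.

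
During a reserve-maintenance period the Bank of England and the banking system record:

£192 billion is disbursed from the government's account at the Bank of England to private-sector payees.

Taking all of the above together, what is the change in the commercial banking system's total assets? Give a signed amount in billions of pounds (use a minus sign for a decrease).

+£192 billion

Government spending £192 billion: bank balance sheets expand → +£192B.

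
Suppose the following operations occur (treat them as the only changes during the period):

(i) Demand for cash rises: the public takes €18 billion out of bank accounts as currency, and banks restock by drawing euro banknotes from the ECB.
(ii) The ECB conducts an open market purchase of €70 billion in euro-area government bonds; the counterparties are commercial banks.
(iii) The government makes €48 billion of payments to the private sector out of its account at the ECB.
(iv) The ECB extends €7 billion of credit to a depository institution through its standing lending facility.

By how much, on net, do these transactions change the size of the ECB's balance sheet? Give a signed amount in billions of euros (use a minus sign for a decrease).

+€77 billion

ECB balance sheet:
  Assets:      Securities +€70B, Loans to banks +€7B
  Liabilities: Bank reserves +€107B, Currency in circulation +€18B, Government deposits −€48B
Change in total ECB assets = +€77 billion.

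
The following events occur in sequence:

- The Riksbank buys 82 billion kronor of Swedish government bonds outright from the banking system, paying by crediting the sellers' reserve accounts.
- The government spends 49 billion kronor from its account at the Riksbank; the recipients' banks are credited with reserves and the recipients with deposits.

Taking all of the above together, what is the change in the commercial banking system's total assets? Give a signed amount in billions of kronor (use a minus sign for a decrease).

+49 billion

Riksbank balance sheet:
  Assets:      Securities +82B
  Liabilities: Bank reserves +131B, Government deposits −49B
Commercial banking system:
  Assets:      Reserves at CB +131B, Securities −82B
  Liabilities: Checkable deposits +49B
Change in total bank assets = +49 billion.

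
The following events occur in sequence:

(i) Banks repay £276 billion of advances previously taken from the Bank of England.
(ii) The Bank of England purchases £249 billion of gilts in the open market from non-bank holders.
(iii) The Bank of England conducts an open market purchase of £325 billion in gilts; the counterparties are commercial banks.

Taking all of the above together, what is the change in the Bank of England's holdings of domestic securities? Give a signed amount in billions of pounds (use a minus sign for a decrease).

+£574 billion

Discount-window repayment £276 billion: the Bank of England's securities portfolio is untouched → 0.
Asset purchase (from non-banks) £249 billion: securities added to the Bank of England's portfolio → +£249B.
OMO purchase (from banks) £325 billion: securities added to the Bank of England's portfolio → +£325B.
Net: 0 + 249 + 325 = +£574 billion.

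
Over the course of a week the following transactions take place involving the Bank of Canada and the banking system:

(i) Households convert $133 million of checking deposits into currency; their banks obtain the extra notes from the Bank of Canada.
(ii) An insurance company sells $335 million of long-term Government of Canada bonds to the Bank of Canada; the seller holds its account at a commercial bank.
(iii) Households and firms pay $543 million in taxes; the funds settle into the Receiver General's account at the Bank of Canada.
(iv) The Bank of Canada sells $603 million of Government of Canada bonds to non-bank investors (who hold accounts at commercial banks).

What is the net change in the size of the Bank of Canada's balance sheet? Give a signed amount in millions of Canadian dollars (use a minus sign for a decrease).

-$268 million

Bank of Canada balance sheet:
  Assets:      Securities −$268M
  Liabilities: Bank reserves −$944M, Currency in circulation +$133M, Government deposits +$543M
Commercial banking system:
  Assets:      Reserves at CB −$944M
  Liabilities: Checkable deposits −$944M
Change in total Bank of Canada assets = -$268 million.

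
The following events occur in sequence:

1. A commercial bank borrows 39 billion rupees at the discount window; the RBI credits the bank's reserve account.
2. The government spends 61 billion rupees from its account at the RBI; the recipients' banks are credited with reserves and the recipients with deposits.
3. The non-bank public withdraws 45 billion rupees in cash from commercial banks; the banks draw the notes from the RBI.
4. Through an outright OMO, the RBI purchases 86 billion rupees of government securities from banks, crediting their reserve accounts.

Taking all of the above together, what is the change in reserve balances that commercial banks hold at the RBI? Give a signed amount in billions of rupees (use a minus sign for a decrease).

Discount-window loan 39 billion rupees: the loan is credited to the bank's reserve account → +39B.
Government spending 61 billion rupees: government payments flow into bank reserve accounts → +61B.
Currency withdrawal 45 billion rupees: banks swap reserves for currency → −45B.
OMO purchase (from banks) 86 billion rupees: the RBI pays by crediting reserve accounts → +86B.
Net: 39 + 61 − 45 + 86 = +141 billion.

+141 billion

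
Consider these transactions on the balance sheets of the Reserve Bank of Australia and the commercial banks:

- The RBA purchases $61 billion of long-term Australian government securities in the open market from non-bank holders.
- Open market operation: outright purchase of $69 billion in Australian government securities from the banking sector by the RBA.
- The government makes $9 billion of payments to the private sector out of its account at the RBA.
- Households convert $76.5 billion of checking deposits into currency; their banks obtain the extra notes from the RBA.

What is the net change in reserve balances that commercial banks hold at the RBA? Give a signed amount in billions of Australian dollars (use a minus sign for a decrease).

Asset purchase (from non-banks) $61 billion: the RBA pays by crediting reserve accounts → +$61B.
OMO purchase (from banks) $69 billion: the RBA pays by crediting reserve accounts → +$69B.
Government spending $9 billion: government payments flow into bank reserve accounts → +$9B.
Currency withdrawal $76.5 billion: banks swap reserves for currency → −$76.5B.
Net: 61 + 69 + 9 − 76.5 = +$62.5 billion.

+$62.5 billion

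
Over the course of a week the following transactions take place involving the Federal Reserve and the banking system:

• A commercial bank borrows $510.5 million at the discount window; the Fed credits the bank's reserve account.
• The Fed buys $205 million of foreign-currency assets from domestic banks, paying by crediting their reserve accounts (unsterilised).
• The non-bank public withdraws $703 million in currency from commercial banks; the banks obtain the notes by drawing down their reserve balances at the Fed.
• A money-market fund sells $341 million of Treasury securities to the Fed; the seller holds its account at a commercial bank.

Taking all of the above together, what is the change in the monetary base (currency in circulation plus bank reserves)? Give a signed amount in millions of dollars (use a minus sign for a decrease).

Discount-window loan $510.5 million: Fed balance sheet expands → +$510.5M.
FX purchase $205 million: Fed balance sheet expands → +$205M.
Currency withdrawal $703 million: just a shift between currency and reserves — both are base money → 0.
Asset purchase (from non-banks) $341 million: Fed balance sheet expands → +$341M.
Net: 510.5 + 205 + 0 + 341 = +$1056.5 million.

+$1056.5 million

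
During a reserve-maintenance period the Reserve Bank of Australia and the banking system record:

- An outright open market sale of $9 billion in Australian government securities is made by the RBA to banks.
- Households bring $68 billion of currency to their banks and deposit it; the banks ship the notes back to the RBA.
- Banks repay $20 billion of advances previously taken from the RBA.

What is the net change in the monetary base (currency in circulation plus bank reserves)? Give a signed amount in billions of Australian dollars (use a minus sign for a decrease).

RBA balance sheet:
  Assets:      Securities −$9B, Loans to banks −$20B
  Liabilities: Bank reserves +$39B, Currency in circulation −$68B
Monetary base = currency + reserves: −$68B + (+$39B) = -$29 billion.

-$29 billion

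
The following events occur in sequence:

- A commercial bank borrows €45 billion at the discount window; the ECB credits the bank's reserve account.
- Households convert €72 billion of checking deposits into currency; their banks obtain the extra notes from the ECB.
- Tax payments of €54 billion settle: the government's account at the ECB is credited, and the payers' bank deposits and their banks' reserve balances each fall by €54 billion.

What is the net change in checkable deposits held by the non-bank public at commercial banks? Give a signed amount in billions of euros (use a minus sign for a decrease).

-€126 billion

Discount-window loan €45 billion: the counterparty is a bank, so public deposits are unchanged → 0.
Currency withdrawal €72 billion: non-bank counterparties' bank balances fall → −€72B.
Government account inflow €54 billion: non-bank counterparties' bank balances fall → −€54B.
Net: 0 − 72 − 54 = -€126 billion.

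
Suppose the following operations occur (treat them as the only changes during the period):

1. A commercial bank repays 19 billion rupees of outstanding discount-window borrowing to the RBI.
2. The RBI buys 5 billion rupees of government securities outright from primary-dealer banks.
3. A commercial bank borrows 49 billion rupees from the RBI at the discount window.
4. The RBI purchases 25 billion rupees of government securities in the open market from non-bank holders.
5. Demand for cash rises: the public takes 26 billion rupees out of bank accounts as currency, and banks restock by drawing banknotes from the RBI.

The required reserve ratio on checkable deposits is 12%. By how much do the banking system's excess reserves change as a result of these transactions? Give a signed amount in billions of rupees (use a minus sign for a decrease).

Discount-window repayment 19 billion rupees: reserves −19B, deposits 0.
OMO purchase (from banks) 5 billion rupees: reserves +5B, deposits 0.
Discount-window loan 49 billion rupees: reserves +49B, deposits 0.
Asset purchase (from non-banks) 25 billion rupees: reserves +25B, deposits +25B.
Currency withdrawal 26 billion rupees: reserves −26B, deposits −26B.
Totals: Δreserves = +34B, Δdeposits = −1B.
Δrequired reserves = 12% × −1B = −0.12B.
Δexcess reserves = Δreserves − Δrequired = +34B − (−0.12B) = +34.12 billion.

+34.12 billion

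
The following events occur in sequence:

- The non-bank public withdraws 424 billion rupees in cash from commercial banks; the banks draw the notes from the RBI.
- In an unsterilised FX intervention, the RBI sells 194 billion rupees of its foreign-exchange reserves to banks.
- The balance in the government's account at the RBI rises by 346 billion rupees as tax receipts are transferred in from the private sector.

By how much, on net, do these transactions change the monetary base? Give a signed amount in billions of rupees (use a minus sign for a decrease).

RBI balance sheet:
  Assets:      Foreign assets −194B
  Liabilities: Bank reserves −964B, Currency in circulation +424B, Government deposits +346B
Commercial banking system:
  Assets:      Reserves at CB −964B, Foreign assets +194B
  Liabilities: Checkable deposits −770B
Monetary base = currency + reserves: +424B + (−964B) = -540 billion.

-540 billion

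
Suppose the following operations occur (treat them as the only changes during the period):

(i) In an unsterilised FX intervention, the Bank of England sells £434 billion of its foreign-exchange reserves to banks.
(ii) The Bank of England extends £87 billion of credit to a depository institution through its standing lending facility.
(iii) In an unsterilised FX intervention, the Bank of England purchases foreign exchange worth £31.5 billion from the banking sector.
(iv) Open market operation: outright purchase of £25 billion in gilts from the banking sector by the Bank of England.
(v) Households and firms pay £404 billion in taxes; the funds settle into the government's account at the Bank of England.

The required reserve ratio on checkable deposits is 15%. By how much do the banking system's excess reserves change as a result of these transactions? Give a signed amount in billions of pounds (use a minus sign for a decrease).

FX sale £434 billion: reserves −£434B, deposits 0.
Discount-window loan £87 billion: reserves +£87B, deposits 0.
FX purchase £31.5 billion: reserves +£31.5B, deposits 0.
OMO purchase (from banks) £25 billion: reserves +£25B, deposits 0.
Government account inflow £404 billion: reserves −£404B, deposits −£404B.
Totals: Δreserves = −£694.5B, Δdeposits = −£404B.
Δrequired reserves = 15% × −£404B = −£60.6B.
Δexcess reserves = Δreserves − Δrequired = −£694.5B − (−£60.6B) = -£633.9 billion.

-£633.9 billion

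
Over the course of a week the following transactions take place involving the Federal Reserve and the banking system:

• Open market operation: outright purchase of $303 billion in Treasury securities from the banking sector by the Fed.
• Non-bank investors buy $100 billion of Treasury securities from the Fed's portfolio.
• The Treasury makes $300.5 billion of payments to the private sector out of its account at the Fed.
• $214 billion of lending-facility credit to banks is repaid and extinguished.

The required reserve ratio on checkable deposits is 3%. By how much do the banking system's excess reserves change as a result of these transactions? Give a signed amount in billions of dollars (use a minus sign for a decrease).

OMO purchase (from banks) $303 billion: reserves +$303B, deposits 0.
Asset sale (to non-banks) $100 billion: reserves −$100B, deposits −$100B.
Government spending $300.5 billion: reserves +$300.5B, deposits +$300.5B.
Discount-window repayment $214 billion: reserves −$214B, deposits 0.
Totals: Δreserves = +$289.5B, Δdeposits = +$200.5B.
Δrequired reserves = 3% × +$200.5B = +$6.015B.
Δexcess reserves = Δreserves − Δrequired = +$289.5B − (+$6.015B) = +$283.485 billion.

+$283.485 billion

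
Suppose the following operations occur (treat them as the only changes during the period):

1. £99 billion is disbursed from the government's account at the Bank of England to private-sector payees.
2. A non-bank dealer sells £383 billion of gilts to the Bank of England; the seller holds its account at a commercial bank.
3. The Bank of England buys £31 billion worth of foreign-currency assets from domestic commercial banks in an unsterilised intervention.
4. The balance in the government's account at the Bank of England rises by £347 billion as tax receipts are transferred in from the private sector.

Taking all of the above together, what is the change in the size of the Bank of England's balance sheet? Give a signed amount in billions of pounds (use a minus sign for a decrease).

+£414 billion

Bank of England balance sheet:
  Assets:      Securities +£383B, Foreign assets +£31B
  Liabilities: Bank reserves +£166B, Government deposits +£248B
Commercial banking system:
  Assets:      Reserves at CB +£166B, Foreign assets −£31B
  Liabilities: Checkable deposits +£135B
Change in total Bank of England assets = +£414 billion.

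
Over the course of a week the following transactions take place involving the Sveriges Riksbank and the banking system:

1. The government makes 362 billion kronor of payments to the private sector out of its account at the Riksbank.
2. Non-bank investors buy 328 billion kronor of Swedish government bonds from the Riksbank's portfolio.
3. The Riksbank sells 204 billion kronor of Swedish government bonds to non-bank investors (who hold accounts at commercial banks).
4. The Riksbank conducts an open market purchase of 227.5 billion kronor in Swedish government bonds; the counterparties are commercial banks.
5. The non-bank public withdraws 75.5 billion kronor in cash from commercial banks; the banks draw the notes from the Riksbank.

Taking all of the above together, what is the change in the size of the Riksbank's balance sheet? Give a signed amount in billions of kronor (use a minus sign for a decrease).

-304.5 billion

Government spending 362 billion kronor: only the composition of liabilities changes → 0.
Asset sale (to non-banks) 328 billion kronor: a Riksbank asset is shed → −328B.
Asset sale (to non-banks) 204 billion kronor: a Riksbank asset is shed → −204B.
OMO purchase (from banks) 227.5 billion kronor: a Riksbank asset is acquired → +227.5B.
Currency withdrawal 75.5 billion kronor: only the composition of liabilities changes → 0.
Net: 0 − 328 − 204 + 227.5 + 0 = -304.5 billion.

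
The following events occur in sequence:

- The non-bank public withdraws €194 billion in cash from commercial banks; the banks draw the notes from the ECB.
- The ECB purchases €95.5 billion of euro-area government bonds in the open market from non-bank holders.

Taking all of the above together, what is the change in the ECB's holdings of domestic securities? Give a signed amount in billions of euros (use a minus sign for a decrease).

ECB balance sheet:
  Assets:      Securities +€95.5B
  Liabilities: Bank reserves −€98.5B, Currency in circulation +€194B
Commercial banking system:
  Assets:      Reserves at CB −€98.5B
  Liabilities: Checkable deposits −€98.5B
So the change in the ECB's holdings of domestic securities is +€95.5 billion.

+€95.5 billion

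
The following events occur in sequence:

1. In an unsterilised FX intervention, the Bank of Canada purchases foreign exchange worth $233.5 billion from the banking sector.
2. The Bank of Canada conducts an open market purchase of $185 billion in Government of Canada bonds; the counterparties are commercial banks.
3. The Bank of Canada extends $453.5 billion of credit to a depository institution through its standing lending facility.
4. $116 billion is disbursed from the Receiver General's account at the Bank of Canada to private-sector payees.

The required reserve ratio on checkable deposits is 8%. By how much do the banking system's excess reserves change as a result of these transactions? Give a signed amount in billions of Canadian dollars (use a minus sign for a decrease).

+$978.72 billion

FX purchase $233.5 billion: reserves +$233.5B, deposits 0.
OMO purchase (from banks) $185 billion: reserves +$185B, deposits 0.
Discount-window loan $453.5 billion: reserves +$453.5B, deposits 0.
Government spending $116 billion: reserves +$116B, deposits +$116B.
Totals: Δreserves = +$988B, Δdeposits = +$116B.
Δrequired reserves = 8% × +$116B = +$9.28B.
Δexcess reserves = Δreserves − Δrequired = +$988B − (+$9.28B) = +$978.72 billion.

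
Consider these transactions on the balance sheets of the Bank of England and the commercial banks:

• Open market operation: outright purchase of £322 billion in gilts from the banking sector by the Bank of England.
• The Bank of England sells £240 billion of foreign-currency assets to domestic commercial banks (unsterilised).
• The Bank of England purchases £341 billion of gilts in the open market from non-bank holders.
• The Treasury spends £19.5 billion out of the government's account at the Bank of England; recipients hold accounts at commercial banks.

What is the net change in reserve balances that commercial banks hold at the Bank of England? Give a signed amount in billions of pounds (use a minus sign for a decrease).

+£442.5 billion

OMO purchase (from banks) £322 billion: the Bank of England pays by crediting reserve accounts → +£322B.
FX sale £240 billion: the buying banks pay out of their reserve balances → −£240B.
Asset purchase (from non-banks) £341 billion: the Bank of England pays by crediting reserve accounts → +£341B.
Government spending £19.5 billion: government payments flow into bank reserve accounts → +£19.5B.
Net: 322 − 240 + 341 + 19.5 = +£442.5 billion.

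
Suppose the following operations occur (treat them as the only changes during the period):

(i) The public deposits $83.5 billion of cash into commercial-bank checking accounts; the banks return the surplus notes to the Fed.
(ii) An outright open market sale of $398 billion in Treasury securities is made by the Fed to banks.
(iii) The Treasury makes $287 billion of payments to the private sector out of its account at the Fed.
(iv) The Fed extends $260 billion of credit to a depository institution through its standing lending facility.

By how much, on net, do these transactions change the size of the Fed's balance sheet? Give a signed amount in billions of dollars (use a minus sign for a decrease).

-$138 billion

Fed balance sheet:
  Assets:      Securities −$398B, Loans to banks +$260B
  Liabilities: Bank reserves +$232.5B, Currency in circulation −$83.5B, Government deposits −$287B
Commercial banking system:
  Assets:      Reserves at CB +$232.5B, Securities +$398B
  Liabilities: Checkable deposits +$370.5B, Borrowings from CB +$260B
Change in total Fed assets = -$138 billion.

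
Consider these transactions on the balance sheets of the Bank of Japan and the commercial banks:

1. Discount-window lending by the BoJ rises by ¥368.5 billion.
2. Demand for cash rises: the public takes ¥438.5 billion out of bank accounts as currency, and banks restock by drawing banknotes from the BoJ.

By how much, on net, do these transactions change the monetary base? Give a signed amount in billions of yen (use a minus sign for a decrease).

Discount-window loan ¥368.5 billion: BoJ balance sheet expands → +¥368.5B.
Currency withdrawal ¥438.5 billion: just a shift between currency and reserves — both are base money → 0.
Net: 368.5 + 0 = +¥368.5 billion.

+¥368.5 billion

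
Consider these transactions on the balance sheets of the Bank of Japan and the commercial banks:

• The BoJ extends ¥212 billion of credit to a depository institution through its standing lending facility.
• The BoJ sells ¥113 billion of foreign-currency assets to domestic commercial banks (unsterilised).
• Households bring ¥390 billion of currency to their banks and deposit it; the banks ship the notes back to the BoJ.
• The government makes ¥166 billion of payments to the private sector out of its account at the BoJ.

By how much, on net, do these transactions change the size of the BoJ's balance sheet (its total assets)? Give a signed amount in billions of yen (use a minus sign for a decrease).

+¥99 billion

BoJ balance sheet:
  Assets:      Loans to banks +¥212B, Foreign assets −¥113B
  Liabilities: Bank reserves +¥655B, Currency in circulation −¥390B, Government deposits −¥166B
Change in total BoJ assets = +¥99 billion.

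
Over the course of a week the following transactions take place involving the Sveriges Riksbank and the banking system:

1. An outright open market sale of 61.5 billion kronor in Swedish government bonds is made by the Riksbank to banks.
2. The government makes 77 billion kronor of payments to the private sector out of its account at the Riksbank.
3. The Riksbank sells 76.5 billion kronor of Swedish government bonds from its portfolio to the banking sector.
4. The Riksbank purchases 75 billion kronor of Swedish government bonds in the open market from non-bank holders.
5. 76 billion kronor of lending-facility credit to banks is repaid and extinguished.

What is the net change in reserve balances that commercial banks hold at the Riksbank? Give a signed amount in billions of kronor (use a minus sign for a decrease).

OMO sale (to banks) 61.5 billion kronor: the buying banks pay out of their reserve balances → −61.5B.
Government spending 77 billion kronor: government payments flow into bank reserve accounts → +77B.
OMO sale (to banks) 76.5 billion kronor: the buying banks pay out of their reserve balances → −76.5B.
Asset purchase (from non-banks) 75 billion kronor: the Riksbank pays by crediting reserve accounts → +75B.
Discount-window repayment 76 billion kronor: repayment is debited from reserves → −76B.
Net: −61.5 + 77 − 76.5 + 75 − 76 = -62 billion.

-62 billion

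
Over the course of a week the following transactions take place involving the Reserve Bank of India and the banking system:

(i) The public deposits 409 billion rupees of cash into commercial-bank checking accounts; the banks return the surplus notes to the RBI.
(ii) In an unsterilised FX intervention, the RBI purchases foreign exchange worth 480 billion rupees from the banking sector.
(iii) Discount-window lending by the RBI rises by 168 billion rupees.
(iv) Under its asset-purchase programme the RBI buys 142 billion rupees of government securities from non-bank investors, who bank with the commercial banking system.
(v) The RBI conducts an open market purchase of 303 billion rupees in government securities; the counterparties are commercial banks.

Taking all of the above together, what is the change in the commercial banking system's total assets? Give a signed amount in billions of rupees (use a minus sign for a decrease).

+719 billion

Currency deposit 409 billion rupees: bank balance sheets expand → +409B.
FX purchase 480 billion rupees: just an asset swap on bank balance sheets → 0.
Discount-window loan 168 billion rupees: bank balance sheets expand → +168B.
Asset purchase (from non-banks) 142 billion rupees: bank balance sheets expand → +142B.
OMO purchase (from banks) 303 billion rupees: just an asset swap on bank balance sheets → 0.
Net: 409 + 0 + 168 + 142 + 0 = +719 billion.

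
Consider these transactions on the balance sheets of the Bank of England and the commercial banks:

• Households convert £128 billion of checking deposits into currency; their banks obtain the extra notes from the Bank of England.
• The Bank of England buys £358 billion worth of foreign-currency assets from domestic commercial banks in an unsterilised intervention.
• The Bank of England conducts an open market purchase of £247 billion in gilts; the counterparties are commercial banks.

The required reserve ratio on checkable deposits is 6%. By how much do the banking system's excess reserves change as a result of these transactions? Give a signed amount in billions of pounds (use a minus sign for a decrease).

Currency withdrawal £128 billion: reserves −£128B, deposits −£128B.
FX purchase £358 billion: reserves +£358B, deposits 0.
OMO purchase (from banks) £247 billion: reserves +£247B, deposits 0.
Totals: Δreserves = +£477B, Δdeposits = −£128B.
Δrequired reserves = 6% × −£128B = −£7.68B.
Δexcess reserves = Δreserves − Δrequired = +£477B − (−£7.68B) = +£484.68 billion.

+£484.68 billion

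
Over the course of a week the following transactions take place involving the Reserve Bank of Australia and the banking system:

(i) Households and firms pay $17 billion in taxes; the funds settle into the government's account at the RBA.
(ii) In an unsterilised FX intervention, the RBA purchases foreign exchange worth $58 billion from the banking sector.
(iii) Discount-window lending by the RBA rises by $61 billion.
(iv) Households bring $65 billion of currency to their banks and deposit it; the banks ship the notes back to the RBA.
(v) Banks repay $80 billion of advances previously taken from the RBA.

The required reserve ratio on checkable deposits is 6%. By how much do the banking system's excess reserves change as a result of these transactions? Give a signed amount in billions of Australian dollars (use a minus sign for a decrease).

Government account inflow $17 billion: reserves −$17B, deposits −$17B.
FX purchase $58 billion: reserves +$58B, deposits 0.
Discount-window loan $61 billion: reserves +$61B, deposits 0.
Currency deposit $65 billion: reserves +$65B, deposits +$65B.
Discount-window repayment $80 billion: reserves −$80B, deposits 0.
Totals: Δreserves = +$87B, Δdeposits = +$48B.
Δrequired reserves = 6% × +$48B = +$2.88B.
Δexcess reserves = Δreserves − Δrequired = +$87B − (+$2.88B) = +$84.12 billion.

+$84.12 billion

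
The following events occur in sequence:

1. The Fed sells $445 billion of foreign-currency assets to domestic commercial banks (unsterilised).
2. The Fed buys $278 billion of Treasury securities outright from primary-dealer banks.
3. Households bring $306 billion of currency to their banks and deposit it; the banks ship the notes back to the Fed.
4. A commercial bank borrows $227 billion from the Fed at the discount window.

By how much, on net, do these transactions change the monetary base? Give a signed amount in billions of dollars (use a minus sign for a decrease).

+$60 billion

FX sale $445 billion: Fed balance sheet contracts → −$445B.
OMO purchase (from banks) $278 billion: Fed balance sheet expands → +$278B.
Currency deposit $306 billion: just a shift between currency and reserves — both are base money → 0.
Discount-window loan $227 billion: Fed balance sheet expands → +$227B.
Net: −445 + 278 + 0 + 227 = +$60 billion.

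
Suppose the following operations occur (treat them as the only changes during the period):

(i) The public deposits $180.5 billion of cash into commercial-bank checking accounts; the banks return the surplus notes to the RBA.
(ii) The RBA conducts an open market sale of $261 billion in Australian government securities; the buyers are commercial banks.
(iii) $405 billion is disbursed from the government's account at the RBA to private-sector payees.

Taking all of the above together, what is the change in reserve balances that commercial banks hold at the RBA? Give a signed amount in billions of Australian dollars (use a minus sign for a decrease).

RBA balance sheet:
  Assets:      Securities −$261B
  Liabilities: Bank reserves +$324.5B, Currency in circulation −$180.5B, Government deposits −$405B
So the change in reserve balances that commercial banks hold at the RBA is +$324.5 billion.

+$324.5 billion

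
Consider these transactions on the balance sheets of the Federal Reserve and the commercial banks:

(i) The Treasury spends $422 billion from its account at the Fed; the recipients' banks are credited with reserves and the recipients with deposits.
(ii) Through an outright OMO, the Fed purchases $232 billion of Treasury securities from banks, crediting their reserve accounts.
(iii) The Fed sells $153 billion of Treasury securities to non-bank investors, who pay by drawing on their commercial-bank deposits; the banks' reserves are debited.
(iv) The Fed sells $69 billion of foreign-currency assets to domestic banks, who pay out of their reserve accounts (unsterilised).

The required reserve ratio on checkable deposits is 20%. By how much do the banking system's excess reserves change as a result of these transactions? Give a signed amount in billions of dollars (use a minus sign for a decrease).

Government spending $422 billion: reserves +$422B, deposits +$422B.
OMO purchase (from banks) $232 billion: reserves +$232B, deposits 0.
Asset sale (to non-banks) $153 billion: reserves −$153B, deposits −$153B.
FX sale $69 billion: reserves −$69B, deposits 0.
Totals: Δreserves = +$432B, Δdeposits = +$269B.
Δrequired reserves = 20% × +$269B = +$53.8B.
Δexcess reserves = Δreserves − Δrequired = +$432B − (+$53.8B) = +$378.2 billion.

+$378.2 billion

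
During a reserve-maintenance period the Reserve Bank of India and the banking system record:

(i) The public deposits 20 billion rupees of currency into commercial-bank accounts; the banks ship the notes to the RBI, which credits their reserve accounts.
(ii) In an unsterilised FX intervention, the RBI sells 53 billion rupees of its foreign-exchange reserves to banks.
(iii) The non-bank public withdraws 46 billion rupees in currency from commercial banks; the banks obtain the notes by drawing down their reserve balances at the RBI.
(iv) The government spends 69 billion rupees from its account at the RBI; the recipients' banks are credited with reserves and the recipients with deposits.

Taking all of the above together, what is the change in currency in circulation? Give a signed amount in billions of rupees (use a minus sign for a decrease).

Currency deposit 20 billion rupees: notes return to the central bank → −20B.
FX sale 53 billion rupees: no currency enters or leaves circulation → 0.
Currency withdrawal 46 billion rupees: notes leave the central bank → +46B.
Government spending 69 billion rupees: no currency enters or leaves circulation → 0.
Net: −20 + 0 + 46 + 0 = +26 billion.

+26 billion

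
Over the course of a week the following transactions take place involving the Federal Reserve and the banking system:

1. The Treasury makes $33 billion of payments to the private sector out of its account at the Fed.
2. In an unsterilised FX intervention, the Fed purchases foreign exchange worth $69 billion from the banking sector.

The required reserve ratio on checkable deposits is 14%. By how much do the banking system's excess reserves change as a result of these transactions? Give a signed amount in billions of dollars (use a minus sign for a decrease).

Government spending $33 billion: reserves +$33B, deposits +$33B.
FX purchase $69 billion: reserves +$69B, deposits 0.
Totals: Δreserves = +$102B, Δdeposits = +$33B.
Δrequired reserves = 14% × +$33B = +$4.62B.
Δexcess reserves = Δreserves − Δrequired = +$102B − (+$4.62B) = +$97.38 billion.

+$97.38 billion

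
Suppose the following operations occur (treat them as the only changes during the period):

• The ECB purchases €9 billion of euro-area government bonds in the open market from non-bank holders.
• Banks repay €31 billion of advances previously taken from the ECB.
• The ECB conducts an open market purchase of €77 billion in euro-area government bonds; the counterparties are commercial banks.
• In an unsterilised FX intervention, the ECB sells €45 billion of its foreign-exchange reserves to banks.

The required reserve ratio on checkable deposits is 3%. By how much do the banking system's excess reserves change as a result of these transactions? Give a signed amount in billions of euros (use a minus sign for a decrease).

Asset purchase (from non-banks) €9 billion: reserves +€9B, deposits +€9B.
Discount-window repayment €31 billion: reserves −€31B, deposits 0.
OMO purchase (from banks) €77 billion: reserves +€77B, deposits 0.
FX sale €45 billion: reserves −€45B, deposits 0.
Totals: Δreserves = +€10B, Δdeposits = +€9B.
Δrequired reserves = 3% × +€9B = +€0.27B.
Δexcess reserves = Δreserves − Δrequired = +€10B − (+€0.27B) = +€9.73 billion.

+€9.73 billion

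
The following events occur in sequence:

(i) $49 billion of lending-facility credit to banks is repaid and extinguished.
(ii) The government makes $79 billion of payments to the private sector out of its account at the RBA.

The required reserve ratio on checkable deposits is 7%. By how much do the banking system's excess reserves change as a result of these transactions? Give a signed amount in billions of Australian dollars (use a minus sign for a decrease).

+$24.47 billion

Discount-window repayment $49 billion: reserves −$49B, deposits 0.
Government spending $79 billion: reserves +$79B, deposits +$79B.
Totals: Δreserves = +$30B, Δdeposits = +$79B.
Δrequired reserves = 7% × +$79B = +$5.53B.
Δexcess reserves = Δreserves − Δrequired = +$30B − (+$5.53B) = +$24.47 billion.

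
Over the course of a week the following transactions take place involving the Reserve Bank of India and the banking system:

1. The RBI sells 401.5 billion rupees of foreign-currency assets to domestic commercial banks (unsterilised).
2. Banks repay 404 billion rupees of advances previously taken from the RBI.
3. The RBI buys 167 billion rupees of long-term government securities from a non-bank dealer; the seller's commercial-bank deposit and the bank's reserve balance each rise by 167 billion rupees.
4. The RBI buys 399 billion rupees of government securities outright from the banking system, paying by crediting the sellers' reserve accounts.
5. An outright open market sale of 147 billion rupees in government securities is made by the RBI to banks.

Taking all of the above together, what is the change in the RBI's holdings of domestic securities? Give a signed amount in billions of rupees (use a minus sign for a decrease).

FX sale 401.5 billion rupees: the RBI's securities portfolio is untouched → 0.
Discount-window repayment 404 billion rupees: the RBI's securities portfolio is untouched → 0.
Asset purchase (from non-banks) 167 billion rupees: securities added to the RBI's portfolio → +167B.
OMO purchase (from banks) 399 billion rupees: securities added to the RBI's portfolio → +399B.
OMO sale (to banks) 147 billion rupees: securities removed from the RBI's portfolio → −147B.
Net: 0 + 0 + 167 + 399 − 147 = +419 billion.

+419 billion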